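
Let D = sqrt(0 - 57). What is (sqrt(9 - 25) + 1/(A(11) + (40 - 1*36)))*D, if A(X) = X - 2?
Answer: sqrt(57)*(-52 + I)/13 ≈ -30.199 + 0.58076*I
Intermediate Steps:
A(X) = -2 + X
D = I*sqrt(57) (D = sqrt(-57) = I*sqrt(57) ≈ 7.5498*I)
(sqrt(9 - 25) + 1/(A(11) + (40 - 1*36)))*D = (sqrt(9 - 25) + 1/((-2 + 11) + (40 - 1*36)))*(I*sqrt(57)) = (sqrt(-16) + 1/(9 + (40 - 36)))*(I*sqrt(57)) = (4*I + 1/(9 + 4))*(I*sqrt(57)) = (4*I + 1/13)*(I*sqrt(57)) = (1/13 + 4*I)*(I*sqrt(57)) = I*sqrt(57)*(1/13 + 4*I)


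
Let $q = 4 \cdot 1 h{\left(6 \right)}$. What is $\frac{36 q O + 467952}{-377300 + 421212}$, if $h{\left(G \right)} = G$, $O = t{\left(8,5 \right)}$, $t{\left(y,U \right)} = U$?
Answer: $\frac{59034}{5489} \approx 10.755$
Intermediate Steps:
$O = 5$
$q = 24$ ($q = 4 \cdot 1 \cdot 6 = 4 \cdot 6 = 24$)
$\frac{36 q O + 467952}{-377300 + 421212} = \frac{36 \cdot 24 \cdot 5 + 467952}{-377300 + 421212} = \frac{864 \cdot 5 + 467952}{43912} = \left(4320 + 467952\right) \frac{1}{43912} = 472272 \cdot \frac{1}{43912} = \frac{59034}{5489}$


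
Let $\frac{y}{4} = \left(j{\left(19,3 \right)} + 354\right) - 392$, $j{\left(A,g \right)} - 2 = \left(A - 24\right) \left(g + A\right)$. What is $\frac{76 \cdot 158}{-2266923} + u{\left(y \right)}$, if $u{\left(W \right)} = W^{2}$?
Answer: $\frac{773147678680}{2266923} \approx 3.4106 \cdot 10^{5}$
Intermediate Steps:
$j{\left(A,g \right)} = 2 + \left(-24 + A\right) \left(A + g\right)$ ($j{\left(A,g \right)} = 2 + \left(A - 24\right) \left(g + A\right) = 2 + \left(-24 + A\right) \left(A + g\right)$)
$y = -584$ ($y = 4 \left(\left(\left(2 + 19^{2} - 456 - 72 + 19 \cdot 3\right) + 354\right) - 392\right) = 4 \left(\left(\left(2 + 361 - 456 - 72 + 57\right) + 354\right) - 392\right) = 4 \left(\left(-108 + 354\right) - 392\right) = 4 \left(246 - 392\right) = 4 \left(-146\right) = -584$)
$\frac{76 \cdot 158}{-2266923} + u{\left(y \right)} = \frac{76 \cdot 158}{-2266923} + \left(-584\right)^{2} = 12008 \left(- \frac{1}{2266923}\right) + 341056 = - \frac{12008}{2266923} + 341056 = \frac{773147678680}{2266923}$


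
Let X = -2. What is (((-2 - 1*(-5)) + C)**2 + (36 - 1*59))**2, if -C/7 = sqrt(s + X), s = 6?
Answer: 9604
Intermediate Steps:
C = -14 (C = -7*sqrt(6 - 2) = -7*sqrt(4) = -7*2 = -14)
(((-2 - 1*(-5)) + C)**2 + (36 - 1*59))**2 = (((-2 - 1*(-5)) - 14)**2 + (36 - 1*59))**2 = (((-2 + 5) - 14)**2 + (36 - 59))**2 = ((3 - 14)**2 - 23)**2 = ((-11)**2 - 23)**2 = (121 - 23)**2 = 98**2 = 9604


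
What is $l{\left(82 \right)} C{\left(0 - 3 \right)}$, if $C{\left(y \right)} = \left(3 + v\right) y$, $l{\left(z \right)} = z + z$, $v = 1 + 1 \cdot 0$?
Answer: $-1968$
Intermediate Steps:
$v = 1$ ($v = 1 + 0 = 1$)
$l{\left(z \right)} = 2 z$
$C{\left(y \right)} = 4 y$ ($C{\left(y \right)} = \left(3 + 1\right) y = 4 y$)
$l{\left(82 \right)} C{\left(0 - 3 \right)} = 2 \cdot 82 \cdot 4 \left(0 - 3\right) = 164 \cdot 4 \left(0 - 3\right) = 164 \cdot 4 \left(-3\right) = 164 \left(-12\right) = -1968$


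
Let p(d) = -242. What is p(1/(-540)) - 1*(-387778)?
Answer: 387536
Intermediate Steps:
p(1/(-540)) - 1*(-387778) = -242 - 1*(-387778) = -242 + 387778 = 387536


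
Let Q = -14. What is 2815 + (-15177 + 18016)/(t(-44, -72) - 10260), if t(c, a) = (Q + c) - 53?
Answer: 29191526/10371 ≈ 2814.7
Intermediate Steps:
t(c, a) = -67 + c (t(c, a) = (-14 + c) - 53 = -67 + c)
2815 + (-15177 + 18016)/(t(-44, -72) - 10260) = 2815 + (-15177 + 18016)/((-67 - 44) - 10260) = 2815 + 2839/(-111 - 10260) = 2815 + 2839/(-10371) = 2815 + 2839*(-1/10371) = 2815 - 2839/10371 = 29191526/10371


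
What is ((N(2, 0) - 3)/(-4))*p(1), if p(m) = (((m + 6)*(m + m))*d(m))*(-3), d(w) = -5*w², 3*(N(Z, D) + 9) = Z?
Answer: 595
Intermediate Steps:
N(Z, D) = -9 + Z/3
p(m) = 30*m³*(6 + m) (p(m) = (((m + 6)*(m + m))*(-5*m²))*(-3) = (((6 + m)*(2*m))*(-5*m²))*(-3) = ((2*m*(6 + m))*(-5*m²))*(-3) = -10*m³*(6 + m)*(-3) = 30*m³*(6 + m))
((N(2, 0) - 3)/(-4))*p(1) = (((-9 + (⅓)*2) - 3)/(-4))*(30*1³*(6 + 1)) = (((-9 + ⅔) - 3)*(-¼))*(30*1*7) = ((-25/3 - 3)*(-¼))*210 = -34/3*(-¼)*210 = (17/6)*210 = 595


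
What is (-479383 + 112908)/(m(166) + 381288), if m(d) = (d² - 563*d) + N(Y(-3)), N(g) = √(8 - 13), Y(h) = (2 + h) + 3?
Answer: -115581084350/99468329001 + 366475*I*√5/99468329001 ≈ -1.162 + 8.2384e-6*I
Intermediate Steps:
Y(h) = 5 + h
N(g) = I*√5 (N(g) = √(-5) = I*√5)
m(d) = d² - 563*d + I*√5 (m(d) = (d² - 563*d) + I*√5 = d² - 563*d + I*√5)
(-479383 + 112908)/(m(166) + 381288) = (-479383 + 112908)/((166² - 563*166 + I*√5) + 381288) = -366475/((27556 - 93458 + I*√5) + 381288) = -366475/((-65902 + I*√5) + 381288) = -366475/(315386 + I*√5)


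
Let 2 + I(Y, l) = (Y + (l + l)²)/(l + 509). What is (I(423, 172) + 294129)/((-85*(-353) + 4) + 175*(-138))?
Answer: 200419246/3989979 ≈ 50.231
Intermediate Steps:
I(Y, l) = -2 + (Y + 4*l²)/(509 + l) (I(Y, l) = -2 + (Y + (l + l)²)/(l + 509) = -2 + (Y + (2*l)²)/(509 + l) = -2 + (Y + 4*l²)/(509 + l))
(I(423, 172) + 294129)/((-85*(-353) + 4) + 175*(-138)) = ((-1018 + 423 - 2*172 + 4*172²)/(509 + 172) + 294129)/((-85*(-353) + 4) + 175*(-138)) = ((-1018 + 423 - 344 + 4*29584)/681 + 294129)/((30005 + 4) - 24150) = ((-1018 + 423 - 344 + 118336)/681 + 294129)/(30009 - 24150) = ((1/681)*117397 + 294129)/5859 = (117397/681 + 294129)*(1/5859) = (200419246/681)*(1/5859) = 200419246/3989979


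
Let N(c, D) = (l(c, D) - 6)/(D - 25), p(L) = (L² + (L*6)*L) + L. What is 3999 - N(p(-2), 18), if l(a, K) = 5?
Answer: 27992/7 ≈ 3998.9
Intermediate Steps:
p(L) = L + 7*L² (p(L) = (L² + (6*L)*L) + L = (L² + 6*L²) + L = 7*L² + L = L + 7*L²)
N(c, D) = -1/(-25 + D) (N(c, D) = (5 - 6)/(D - 25) = -1/(-25 + D))
3999 - N(p(-2), 18) = 3999 - (-1)/(-25 + 18) = 3999 - (-1)/(-7) = 3999 - (-1)*(-1)/7 = 3999 - 1*⅐ = 3999 - ⅐ = 27992/7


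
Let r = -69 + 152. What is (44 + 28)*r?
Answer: 5976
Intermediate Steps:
r = 83
(44 + 28)*r = (44 + 28)*83 = 72*83 = 5976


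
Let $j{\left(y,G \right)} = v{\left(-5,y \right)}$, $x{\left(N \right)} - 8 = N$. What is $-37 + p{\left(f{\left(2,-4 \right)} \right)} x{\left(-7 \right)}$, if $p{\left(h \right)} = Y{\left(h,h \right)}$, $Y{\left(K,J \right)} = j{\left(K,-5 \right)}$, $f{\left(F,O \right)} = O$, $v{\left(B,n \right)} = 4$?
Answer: $-33$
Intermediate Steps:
$x{\left(N \right)} = 8 + N$
$j{\left(y,G \right)} = 4$
$Y{\left(K,J \right)} = 4$
$p{\left(h \right)} = 4$
$-37 + p{\left(f{\left(2,-4 \right)} \right)} x{\left(-7 \right)} = -37 + 4 \left(8 - 7\right) = -37 + 4 \cdot 1 = -37 + 4 = -33$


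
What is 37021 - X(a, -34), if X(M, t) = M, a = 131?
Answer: 36890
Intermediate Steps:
37021 - X(a, -34) = 37021 - 1*131 = 37021 - 131 = 36890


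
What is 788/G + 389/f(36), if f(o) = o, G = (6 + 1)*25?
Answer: 96443/6300 ≈ 15.308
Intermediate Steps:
G = 175 (G = 7*25 = 175)
788/G + 389/f(36) = 788/175 + 389/36 = 96443/6300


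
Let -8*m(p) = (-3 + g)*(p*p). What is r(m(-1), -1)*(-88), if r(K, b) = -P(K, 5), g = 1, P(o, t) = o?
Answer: 22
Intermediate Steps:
m(p) = p²/4 (m(p) = -(-3 + 1)*p*p/8 = -(-1)*p²/4 = p²/4)
r(K, b) = -K
r(m(-1), -1)*(-88) = -(-1)²/4*(-88) = -1/4*(-88) = -1*¼*(-88) = -¼*(-88) = 22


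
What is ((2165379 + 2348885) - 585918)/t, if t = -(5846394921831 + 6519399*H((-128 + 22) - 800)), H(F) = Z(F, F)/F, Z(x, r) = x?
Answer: -1964173/2923200720615 ≈ -6.7193e-7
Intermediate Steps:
H(F) = 1 (H(F) = F/F = 1)
t = -5846401441230 (t = -6519399/(1/(896769 + 1)) = -6519399/(1/896770) = -6519399/1/896770 = -6519399*896770 = -5846401441230)
((2165379 + 2348885) - 585918)/t = ((2165379 + 2348885) - 585918)/(-5846401441230) = (4514264 - 585918)*(-1/5846401441230) = 3928346*(-1/5846401441230) = -1964173/2923200720615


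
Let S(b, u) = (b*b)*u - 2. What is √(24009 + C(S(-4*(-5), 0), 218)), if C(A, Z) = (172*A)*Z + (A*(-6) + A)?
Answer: I*√50973 ≈ 225.77*I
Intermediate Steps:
S(b, u) = -2 + u*b² (S(b, u) = b²*u - 2 = u*b² - 2 = -2 + u*b²)
C(A, Z) = -5*A + 172*A*Z (C(A, Z) = 172*A*Z + (-6*A + A) = 172*A*Z - 5*A = -5*A + 172*A*Z)
√(24009 + C(S(-4*(-5), 0), 218)) = √(24009 + (-2 + 0*(-4*(-5))²)*(-5 + 172*218)) = √(24009 + (-2 + 0*20²)*(-5 + 37496)) = √(24009 + (-2 + 0*400)*37491) = √(24009 + (-2 + 0)*37491) = √(24009 - 2*37491) = √(24009 - 74982) = √(-50973) = I*√50973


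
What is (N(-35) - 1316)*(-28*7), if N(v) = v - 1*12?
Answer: 267148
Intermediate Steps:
N(v) = -12 + v (N(v) = v - 12 = -12 + v)
(N(-35) - 1316)*(-28*7) = ((-12 - 35) - 1316)*(-28*7) = (-47 - 1316)*(-196) = -1363*(-196) = 267148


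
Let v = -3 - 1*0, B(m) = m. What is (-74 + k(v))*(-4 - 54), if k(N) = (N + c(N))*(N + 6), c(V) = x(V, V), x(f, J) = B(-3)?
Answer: 5336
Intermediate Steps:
x(f, J) = -3
v = -3 (v = -3 + 0 = -3)
c(V) = -3
k(N) = (-3 + N)*(6 + N) (k(N) = (N - 3)*(N + 6) = (-3 + N)*(6 + N))
(-74 + k(v))*(-4 - 54) = (-74 + (-18 + (-3)² + 3*(-3)))*(-4 - 54) = (-74 + (-18 + 9 - 9))*(-58) = (-74 - 18)*(-58) = -92*(-58) = 5336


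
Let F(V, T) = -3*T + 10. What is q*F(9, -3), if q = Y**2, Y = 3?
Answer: 171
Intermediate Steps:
F(V, T) = 10 - 3*T
q = 9 (q = 3**2 = 9)
q*F(9, -3) = 9*(10 - 3*(-3)) = 9*(10 + 9) = 9*19 = 171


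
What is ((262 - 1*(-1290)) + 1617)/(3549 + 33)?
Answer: 3169/3582 ≈ 0.88470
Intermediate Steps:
((262 - 1*(-1290)) + 1617)/(3549 + 33) = ((262 + 1290) + 1617)/3582 = (1552 + 1617)*(1/3582) = 3169*(1/3582) = 3169/3582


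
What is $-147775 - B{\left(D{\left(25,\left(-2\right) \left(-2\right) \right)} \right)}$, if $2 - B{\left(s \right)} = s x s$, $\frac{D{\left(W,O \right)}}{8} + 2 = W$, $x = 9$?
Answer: $156927$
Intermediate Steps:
$D{\left(W,O \right)} = -16 + 8 W$
$B{\left(s \right)} = 2 - 9 s^{2}$ ($B{\left(s \right)} = 2 - s 9 s = 2 - 9 s s = 2 - 9 s^{2}$)
$-147775 - B{\left(D{\left(25,\left(-2\right) \left(-2\right) \right)} \right)} = -147775 - \left(2 - 9 \left(-16 + 8 \cdot 25\right)^{2}\right) = -147775 - \left(2 - 9 \left(-16 + 200\right)^{2}\right) = -147775 - \left(2 - 9 \cdot 184^{2}\right) = -147775 - \left(2 - 304704\right) = -147775 - -304702 = -147775 + 304702 = 156927$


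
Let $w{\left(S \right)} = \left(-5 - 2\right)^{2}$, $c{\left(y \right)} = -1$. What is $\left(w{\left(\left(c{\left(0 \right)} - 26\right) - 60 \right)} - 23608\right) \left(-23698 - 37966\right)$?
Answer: $1452742176$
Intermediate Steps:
$w{\left(S \right)} = 49$ ($w{\left(S \right)} = \left(-7\right)^{2} = 49$)
$\left(w{\left(\left(c{\left(0 \right)} - 26\right) - 60 \right)} - 23608\right) \left(-23698 - 37966\right) = \left(49 - 23608\right) \left(-23698 - 37966\right) = \left(-23559\right) \left(-61664\right) = 1452742176$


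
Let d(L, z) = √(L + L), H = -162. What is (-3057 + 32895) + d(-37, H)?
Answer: 29838 + I*√74 ≈ 29838.0 + 8.6023*I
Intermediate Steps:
d(L, z) = √2*√L (d(L, z) = √(2*L) = √2*√L)
(-3057 + 32895) + d(-37, H) = (-3057 + 32895) + √2*√(-37) = 29838 + √2*(I*√37) = 29838 + I*√74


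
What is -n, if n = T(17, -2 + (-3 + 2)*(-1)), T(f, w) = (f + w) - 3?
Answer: -13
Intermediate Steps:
T(f, w) = -3 + f + w
n = 13 (n = -3 + 17 + (-2 + (-3 + 2)*(-1)) = -3 + 17 + (-2 - 1*(-1)) = -3 + 17 + (-2 + 1) = -3 + 17 - 1 = 13)
-n = -1*13 = -13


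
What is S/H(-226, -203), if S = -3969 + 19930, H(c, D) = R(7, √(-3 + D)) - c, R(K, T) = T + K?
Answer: 3718913/54495 - 15961*I*√206/54495 ≈ 68.243 - 4.2038*I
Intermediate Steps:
R(K, T) = K + T
H(c, D) = 7 + √(-3 + D) - c (H(c, D) = (7 + √(-3 + D)) - c = 7 + √(-3 + D) - c)
S = 15961
S/H(-226, -203) = 15961/(7 + √(-3 - 203) - 1*(-226)) = 15961/(7 + √(-206) + 226) = 15961/(7 + I*√206 + 226) = 15961/(233 + I*√206)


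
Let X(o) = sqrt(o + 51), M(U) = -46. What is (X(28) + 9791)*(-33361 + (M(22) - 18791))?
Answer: -511070618 - 52198*sqrt(79) ≈ -5.1153e+8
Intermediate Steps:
X(o) = sqrt(51 + o)
(X(28) + 9791)*(-33361 + (M(22) - 18791)) = (sqrt(51 + 28) + 9791)*(-33361 + (-46 - 18791)) = (sqrt(79) + 9791)*(-33361 - 18837) = (9791 + sqrt(79))*(-52198) = -511070618 - 52198*sqrt(79)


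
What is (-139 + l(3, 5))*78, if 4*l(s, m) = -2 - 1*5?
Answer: -21957/2 ≈ -10979.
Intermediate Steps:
l(s, m) = -7/4 (l(s, m) = (-2 - 1*5)/4 = (-2 - 5)/4 = (¼)*(-7) = -7/4)
(-139 + l(3, 5))*78 = (-139 - 7/4)*78 = -563/4*78 = -21957/2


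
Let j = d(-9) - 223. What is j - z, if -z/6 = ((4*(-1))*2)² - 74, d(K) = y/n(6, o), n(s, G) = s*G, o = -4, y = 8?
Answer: -850/3 ≈ -283.33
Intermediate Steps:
n(s, G) = G*s
d(K) = -⅓ (d(K) = 8/((-4*6)) = 8/(-24) = 8*(-1/24) = -⅓)
z = 60 (z = -6*(((4*(-1))*2)² - 74) = -6*((-4*2)² - 74) = -6*((-8)² - 74) = -6*(64 - 74) = -6*(-10) = 60)
j = -670/3 (j = -⅓ - 223 = -670/3 ≈ -223.33)
j - z = -670/3 - 1*60 = -670/3 - 60 = -850/3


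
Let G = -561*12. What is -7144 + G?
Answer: -13876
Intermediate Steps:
G = -6732
-7144 + G = -7144 - 6732 = -13876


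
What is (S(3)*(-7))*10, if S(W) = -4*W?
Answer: 840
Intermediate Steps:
(S(3)*(-7))*10 = (-4*3*(-7))*10 = -12*(-7)*10 = 84*10 = 840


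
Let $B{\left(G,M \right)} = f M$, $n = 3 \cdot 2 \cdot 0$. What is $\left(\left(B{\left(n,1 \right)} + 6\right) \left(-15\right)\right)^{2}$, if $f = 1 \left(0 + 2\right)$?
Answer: $14400$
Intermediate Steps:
$n = 0$ ($n = 6 \cdot 0 = 0$)
$f = 2$ ($f = 1 \cdot 2 = 2$)
$B{\left(G,M \right)} = 2 M$
$\left(\left(B{\left(n,1 \right)} + 6\right) \left(-15\right)\right)^{2} = \left(\left(2 \cdot 1 + 6\right) \left(-15\right)\right)^{2} = \left(\left(2 + 6\right) \left(-15\right)\right)^{2} = \left(8 \left(-15\right)\right)^{2} = \left(-120\right)^{2} = 14400$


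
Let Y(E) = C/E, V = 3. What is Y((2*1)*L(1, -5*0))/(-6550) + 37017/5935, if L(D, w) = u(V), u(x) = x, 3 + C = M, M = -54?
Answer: 97007093/15549700 ≈ 6.2385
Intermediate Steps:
C = -57 (C = -3 - 54 = -57)
L(D, w) = 3
Y(E) = -57/E
Y((2*1)*L(1, -5*0))/(-6550) + 37017/5935 = -57/((2*1)*3)/(-6550) + 37017/5935 = -57/(2*3)*(-1/6550) + 37017*(1/5935) = -57/6*(-1/6550) + 37017/5935 = -57*⅙*(-1/6550) + 37017/5935 = -19/2*(-1/6550) + 37017/5935 = 19/13100 + 37017/5935 = 97007093/15549700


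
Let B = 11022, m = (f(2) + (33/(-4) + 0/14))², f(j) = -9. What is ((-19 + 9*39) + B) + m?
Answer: 186425/16 ≈ 11652.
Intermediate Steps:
m = 4761/16 (m = (-9 + (33/(-4) + 0/14))² = (-9 + (33*(-¼) + 0*(1/14)))² = (-9 + (-33/4 + 0))² = (-9 - 33/4)² = (-69/4)² = 4761/16 ≈ 297.56)
((-19 + 9*39) + B) + m = ((-19 + 9*39) + 11022) + 4761/16 = ((-19 + 351) + 11022) + 4761/16 = (332 + 11022) + 4761/16 = 11354 + 4761/16 = 186425/16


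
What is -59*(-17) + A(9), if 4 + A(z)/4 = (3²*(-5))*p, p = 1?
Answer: 807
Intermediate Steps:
A(z) = -196 (A(z) = -16 + 4*((3²*(-5))*1) = -16 + 4*((9*(-5))*1) = -16 + 4*(-45*1) = -16 + 4*(-45) = -16 - 180 = -196)
-59*(-17) + A(9) = -59*(-17) - 196 = 1003 - 196 = 807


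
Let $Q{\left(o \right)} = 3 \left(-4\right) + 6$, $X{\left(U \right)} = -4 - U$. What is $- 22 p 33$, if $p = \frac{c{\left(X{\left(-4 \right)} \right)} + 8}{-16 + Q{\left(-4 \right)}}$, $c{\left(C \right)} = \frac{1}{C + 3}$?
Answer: $275$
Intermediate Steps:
$c{\left(C \right)} = \frac{1}{3 + C}$
$Q{\left(o \right)} = -6$ ($Q{\left(o \right)} = -12 + 6 = -6$)
$p = - \frac{25}{66}$ ($p = \frac{\frac{1}{3 - 0} + 8}{-16 - 6} = \frac{\frac{1}{3 + \left(-4 + 4\right)} + 8}{-22} = \left(\frac{1}{3 + 0} + 8\right) \left(- \frac{1}{22}\right) = \left(\frac{1}{3} + 8\right) \left(- \frac{1}{22}\right) = \frac{25}{3} \left(- \frac{1}{22}\right) = - \frac{25}{66} \approx -0.37879$)
$- 22 p 33 = \left(-22\right) \left(- \frac{25}{66}\right) 33 = \frac{25}{3} \cdot 33 = 275$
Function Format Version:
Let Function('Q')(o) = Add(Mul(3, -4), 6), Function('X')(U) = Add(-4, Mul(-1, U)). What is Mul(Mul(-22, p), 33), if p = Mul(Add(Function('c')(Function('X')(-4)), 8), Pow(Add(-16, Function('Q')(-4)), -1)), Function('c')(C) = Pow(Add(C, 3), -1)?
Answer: 275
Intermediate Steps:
Function('c')(C) = Pow(Add(3, C), -1)
Function('Q')(o) = -6 (Function('Q')(o) = Add(-12, 6) = -6)
p = Rational(-25, 66) (p = Mul(Add(Pow(Add(3, Add(-4, Mul(-1, -4))), -1), 8), Pow(Add(-16, -6), -1)) = Mul(Add(Pow(Add(3, Add(-4, 4)), -1), 8), Pow(-22, -1)) = Mul(Add(Pow(Add(3, 0), -1), 8), Rational(-1, 22)) = Mul(Add(Pow(3, -1), 8), Rational(-1, 22)) = Mul(Add(Rational(1, 3), 8), Rational(-1, 22)) = Mul(Rational(25, 3), Rational(-1, 22)) = Rational(-25, 66) ≈ -0.37879)
Mul(Mul(-22, p), 33) = Mul(Mul(-22, Rational(-25, 66)), 33) = Mul(Rational(25, 3), 33) = 275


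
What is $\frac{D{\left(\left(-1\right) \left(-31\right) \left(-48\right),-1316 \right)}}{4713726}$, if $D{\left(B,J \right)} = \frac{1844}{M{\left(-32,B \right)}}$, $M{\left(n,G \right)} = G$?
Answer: $- \frac{461}{1753506072} \approx -2.629 \cdot 10^{-7}$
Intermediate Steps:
$D{\left(B,J \right)} = \frac{1844}{B}$
$\frac{D{\left(\left(-1\right) \left(-31\right) \left(-48\right),-1316 \right)}}{4713726} = \frac{1844 \frac{1}{\left(-1\right) \left(-31\right) \left(-48\right)}}{4713726} = \frac{1844}{31 \left(-48\right)} \frac{1}{4713726} = \frac{1844}{-1488} \cdot \frac{1}{4713726} = 1844 \left(- \frac{1}{1488}\right) \frac{1}{4713726} = \left(- \frac{461}{372}\right) \frac{1}{4713726} = - \frac{461}{1753506072}$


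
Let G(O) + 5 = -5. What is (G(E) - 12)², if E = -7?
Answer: 484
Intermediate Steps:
G(O) = -10 (G(O) = -5 - 5 = -10)
(G(E) - 12)² = (-10 - 12)² = (-22)² = 484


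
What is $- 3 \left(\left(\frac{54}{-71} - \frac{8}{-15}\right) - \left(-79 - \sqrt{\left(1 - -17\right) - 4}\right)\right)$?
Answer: $- \frac{83893}{355} - 3 \sqrt{14} \approx -247.54$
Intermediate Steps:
$- 3 \left(\left(\frac{54}{-71} - \frac{8}{-15}\right) - \left(-79 - \sqrt{\left(1 - -17\right) - 4}\right)\right) = - 3 \left(\left(54 \left(- \frac{1}{71}\right) - - \frac{8}{15}\right) - \left(-79 - \sqrt{\left(1 + 17\right) + \left(-11 + 7\right)}\right)\right) = - 3 \left(\left(- \frac{54}{71} + \frac{8}{15}\right) - \left(-79 - \sqrt{18 - 4}\right)\right) = - 3 \left(- \frac{242}{1065} - \left(-79 - \sqrt{14}\right)\right) = - 3 \left(- \frac{242}{1065} + \left(79 + \sqrt{14}\right)\right) = - 3 \left(\frac{83893}{1065} + \sqrt{14}\right) = - \frac{83893}{355} - 3 \sqrt{14}$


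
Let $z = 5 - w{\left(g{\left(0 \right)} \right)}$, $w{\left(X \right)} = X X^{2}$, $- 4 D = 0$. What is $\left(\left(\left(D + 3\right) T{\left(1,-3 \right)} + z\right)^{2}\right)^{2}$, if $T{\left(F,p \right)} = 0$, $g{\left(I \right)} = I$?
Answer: $625$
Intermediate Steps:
$D = 0$ ($D = \left(- \frac{1}{4}\right) 0 = 0$)
$w{\left(X \right)} = X^{3}$
$z = 5$ ($z = 5 - 0^{3} = 5 - 0 = 5 + 0 = 5$)
$\left(\left(\left(D + 3\right) T{\left(1,-3 \right)} + z\right)^{2}\right)^{2} = \left(\left(\left(0 + 3\right) 0 + 5\right)^{2}\right)^{2} = \left(\left(3 \cdot 0 + 5\right)^{2}\right)^{2} = \left(\left(0 + 5\right)^{2}\right)^{2} = \left(5^{2}\right)^{2} = 25^{2} = 625$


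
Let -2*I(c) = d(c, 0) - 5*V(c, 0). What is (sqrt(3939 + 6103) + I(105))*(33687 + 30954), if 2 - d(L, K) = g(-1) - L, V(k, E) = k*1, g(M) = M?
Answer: 26955297/2 + 64641*sqrt(10042) ≈ 1.9955e+7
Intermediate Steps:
V(k, E) = k
d(L, K) = 3 + L (d(L, K) = 2 - (-1 - L) = 2 + (1 + L) = 3 + L)
I(c) = -3/2 + 2*c (I(c) = -((3 + c) - 5*c)/2 = -(3 - 4*c)/2 = -3/2 + 2*c)
(sqrt(3939 + 6103) + I(105))*(33687 + 30954) = (sqrt(3939 + 6103) + (-3/2 + 2*105))*(33687 + 30954) = (sqrt(10042) + (-3/2 + 210))*64641 = (sqrt(10042) + 417/2)*64641 = (417/2 + sqrt(10042))*64641 = 26955297/2 + 64641*sqrt(10042)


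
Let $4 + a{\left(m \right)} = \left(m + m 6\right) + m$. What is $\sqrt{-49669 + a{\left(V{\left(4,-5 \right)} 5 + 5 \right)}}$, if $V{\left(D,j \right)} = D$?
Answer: $3 i \sqrt{5497} \approx 222.43 i$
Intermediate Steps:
$a{\left(m \right)} = -4 + 8 m$ ($a{\left(m \right)} = -4 + \left(\left(m + m 6\right) + m\right) = -4 + \left(\left(m + 6 m\right) + m\right) = -4 + \left(7 m + m\right) = -4 + 8 m$)
$\sqrt{-49669 + a{\left(V{\left(4,-5 \right)} 5 + 5 \right)}} = \sqrt{-49669 - \left(4 - 8 \left(4 \cdot 5 + 5\right)\right)} = \sqrt{-49669 - \left(4 - 8 \left(20 + 5\right)\right)} = \sqrt{-49669 + \left(-4 + 8 \cdot 25\right)} = \sqrt{-49669 + \left(-4 + 200\right)} = \sqrt{-49669 + 196} = \sqrt{-49473} = 3 i \sqrt{5497}$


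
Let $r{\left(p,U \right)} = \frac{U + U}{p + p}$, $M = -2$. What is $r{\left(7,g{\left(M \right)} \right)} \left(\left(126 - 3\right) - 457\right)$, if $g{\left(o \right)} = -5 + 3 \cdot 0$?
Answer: $\frac{1670}{7} \approx 238.57$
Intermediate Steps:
$g{\left(o \right)} = -5$ ($g{\left(o \right)} = -5 + 0 = -5$)
$r{\left(p,U \right)} = \frac{U}{p}$ ($r{\left(p,U \right)} = \frac{2 U}{2 p} = 2 U \frac{1}{2 p} = \frac{U}{p}$)
$r{\left(7,g{\left(M \right)} \right)} \left(\left(126 - 3\right) - 457\right) = - \frac{5}{7} \left(\left(126 - 3\right) - 457\right) = \left(-5\right) \frac{1}{7} \left(123 - 457\right) = \left(- \frac{5}{7}\right) \left(-334\right) = \frac{1670}{7}$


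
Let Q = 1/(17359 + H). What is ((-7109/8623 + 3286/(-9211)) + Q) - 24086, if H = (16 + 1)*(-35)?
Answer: -32072203484168687/1331505058092 ≈ -24087.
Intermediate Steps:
H = -595 (H = 17*(-35) = -595)
Q = 1/16764 (Q = 1/(17359 - 595) = 1/16764 ≈ 5.9652e-5)
((-7109/8623 + 3286/(-9211)) + Q) - 24086 = ((-7109/8623 + 3286/(-9211)) + 1/16764) - 24086 = ((-7109*1/8623 + 3286*(-1/9211)) + 1/16764) - 24086 = ((-7109/8623 - 3286/9211) + 1/16764) - 24086 = (-93816177/79426453 + 1/16764) - 24086 = -1572654964775/1331505058092 - 24086 = -32072203484168687/1331505058092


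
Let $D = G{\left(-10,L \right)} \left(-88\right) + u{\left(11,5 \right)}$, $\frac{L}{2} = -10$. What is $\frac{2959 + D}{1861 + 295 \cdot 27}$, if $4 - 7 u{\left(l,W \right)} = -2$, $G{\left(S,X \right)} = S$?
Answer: $\frac{26879}{68782} \approx 0.39079$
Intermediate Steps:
$L = -20$ ($L = 2 \left(-10\right) = -20$)
$u{\left(l,W \right)} = \frac{6}{7}$ ($u{\left(l,W \right)} = \frac{4}{7} - - \frac{2}{7} = \frac{4}{7} + \frac{2}{7} = \frac{6}{7}$)
$D = \frac{6166}{7}$ ($D = \left(-10\right) \left(-88\right) + \frac{6}{7} = 880 + \frac{6}{7} = \frac{6166}{7} \approx 880.86$)
$\frac{2959 + D}{1861 + 295 \cdot 27} = \frac{2959 + \frac{6166}{7}}{1861 + 295 \cdot 27} = \frac{26879}{7 \left(1861 + 7965\right)} = \frac{26879}{7 \cdot 9826} = \frac{26879}{7} \cdot \frac{1}{9826} = \frac{26879}{68782}$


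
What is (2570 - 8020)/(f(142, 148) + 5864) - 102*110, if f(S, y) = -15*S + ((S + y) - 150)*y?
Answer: -137189665/12227 ≈ -11220.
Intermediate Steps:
f(S, y) = -15*S + y*(-150 + S + y) (f(S, y) = -15*S + (-150 + S + y)*y = -15*S + y*(-150 + S + y))
(2570 - 8020)/(f(142, 148) + 5864) - 102*110 = (2570 - 8020)/((148² - 150*148 - 15*142 + 142*148) + 5864) - 102*110 = -5450/((21904 - 22200 - 2130 + 21016) + 5864) - 1*11220 = -5450/(18590 + 5864) - 11220 = -5450/24454 - 11220 = -5450*1/24454 - 11220 = -2725/12227 - 11220 = -137189665/12227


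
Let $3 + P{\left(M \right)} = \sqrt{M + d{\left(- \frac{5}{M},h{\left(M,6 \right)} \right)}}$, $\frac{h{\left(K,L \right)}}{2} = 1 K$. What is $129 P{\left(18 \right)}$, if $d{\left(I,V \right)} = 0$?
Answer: $-387 + 387 \sqrt{2} \approx 160.3$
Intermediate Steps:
$h{\left(K,L \right)} = 2 K$ ($h{\left(K,L \right)} = 2 \cdot 1 K = 2 K$)
$P{\left(M \right)} = -3 + \sqrt{M}$ ($P{\left(M \right)} = -3 + \sqrt{M + 0} = -3 + \sqrt{M}$)
$129 P{\left(18 \right)} = 129 \left(-3 + \sqrt{18}\right) = 129 \left(-3 + 3 \sqrt{2}\right) = -387 + 387 \sqrt{2}$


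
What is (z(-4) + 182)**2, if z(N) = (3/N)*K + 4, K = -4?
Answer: 35721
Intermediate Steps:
z(N) = 4 - 12/N (z(N) = (3/N)*(-4) + 4 = -12/N + 4 = 4 - 12/N)
(z(-4) + 182)**2 = ((4 - 12/(-4)) + 182)**2 = ((4 - 12*(-1/4)) + 182)**2 = ((4 + 3) + 182)**2 = (7 + 182)**2 = 189**2 = 35721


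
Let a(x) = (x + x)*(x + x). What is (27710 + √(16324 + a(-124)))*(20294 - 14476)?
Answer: 161216780 + 11636*√19457 ≈ 1.6284e+8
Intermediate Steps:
a(x) = 4*x² (a(x) = (2*x)*(2*x) = 4*x²)
(27710 + √(16324 + a(-124)))*(20294 - 14476) = (27710 + √(16324 + 4*(-124)²))*(20294 - 14476) = (27710 + √(16324 + 4*15376))*5818 = (27710 + √(16324 + 61504))*5818 = (27710 + √77828)*5818 = (27710 + 2*√19457)*5818 = 161216780 + 11636*√19457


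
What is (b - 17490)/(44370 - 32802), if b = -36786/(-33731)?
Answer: -49159867/32516684 ≈ -1.5118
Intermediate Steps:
b = 36786/33731 (b = -36786*(-1/33731) = 36786/33731 ≈ 1.0906)
(b - 17490)/(44370 - 32802) = (36786/33731 - 17490)/(44370 - 32802) = -589918404/33731/11568 = -589918404/33731*1/11568 = -49159867/32516684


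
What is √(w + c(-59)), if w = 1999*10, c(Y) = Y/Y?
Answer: √19991 ≈ 141.39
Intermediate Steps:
c(Y) = 1
w = 19990
√(w + c(-59)) = √(19990 + 1) = √19991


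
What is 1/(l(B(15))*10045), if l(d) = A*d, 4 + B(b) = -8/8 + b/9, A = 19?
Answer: -3/1908550 ≈ -1.5719e-6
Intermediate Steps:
B(b) = -5 + b/9 (B(b) = -4 + (-8/8 + b/9) = -4 + (-8*⅛ + b*(⅑)) = -4 + (-1 + b/9) = -5 + b/9)
l(d) = 19*d
1/(l(B(15))*10045) = 1/((19*(-5 + (⅑)*15))*10045) = (1/10045)/(19*(-5 + 5/3)) = (1/10045)/(19*(-10/3)) = (1/10045)/(-190/3) = -3/190*1/10045 = -3/1908550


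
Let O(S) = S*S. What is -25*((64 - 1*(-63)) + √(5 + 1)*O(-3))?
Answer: -3175 - 225*√6 ≈ -3726.1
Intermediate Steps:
O(S) = S²
-25*((64 - 1*(-63)) + √(5 + 1)*O(-3)) = -25*((64 - 1*(-63)) + √(5 + 1)*(-3)²) = -25*((64 + 63) + √6*9) = -25*(127 + 9*√6) = -3175 - 225*√6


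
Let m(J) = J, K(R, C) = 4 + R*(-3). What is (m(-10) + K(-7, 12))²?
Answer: 225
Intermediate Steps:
K(R, C) = 4 - 3*R
(m(-10) + K(-7, 12))² = (-10 + (4 - 3*(-7)))² = (-10 + (4 + 21))² = (-10 + 25)² = 15² = 225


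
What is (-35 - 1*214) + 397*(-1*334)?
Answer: -132847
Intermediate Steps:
(-35 - 1*214) + 397*(-1*334) = (-35 - 214) + 397*(-334) = -249 - 132598 = -132847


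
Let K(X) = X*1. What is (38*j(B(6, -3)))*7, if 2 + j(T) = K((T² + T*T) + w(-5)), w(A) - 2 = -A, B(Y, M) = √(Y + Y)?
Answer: 7714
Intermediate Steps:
B(Y, M) = √2*√Y (B(Y, M) = √(2*Y) = √2*√Y)
w(A) = 2 - A
K(X) = X
j(T) = 5 + 2*T² (j(T) = -2 + ((T² + T*T) + (2 - 1*(-5))) = -2 + ((T² + T²) + (2 + 5)) = -2 + (2*T² + 7) = -2 + (7 + 2*T²) = 5 + 2*T²)
(38*j(B(6, -3)))*7 = (38*(5 + 2*(√2*√6)²))*7 = (38*(5 + 2*(2*√3)²))*7 = (38*(5 + 2*12))*7 = (38*(5 + 24))*7 = (38*29)*7 = 1102*7 = 7714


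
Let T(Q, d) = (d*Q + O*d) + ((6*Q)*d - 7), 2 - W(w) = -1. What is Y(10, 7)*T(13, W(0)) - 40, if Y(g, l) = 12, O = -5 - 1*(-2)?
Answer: 3044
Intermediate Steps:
W(w) = 3 (W(w) = 2 - 1*(-1) = 2 + 1 = 3)
O = -3 (O = -5 + 2 = -3)
T(Q, d) = -7 - 3*d + 7*Q*d (T(Q, d) = (d*Q - 3*d) + ((6*Q)*d - 7) = (Q*d - 3*d) + (6*Q*d - 7) = (-3*d + Q*d) + (-7 + 6*Q*d) = -7 - 3*d + 7*Q*d)
Y(10, 7)*T(13, W(0)) - 40 = 12*(-7 - 3*3 + 7*13*3) - 40 = 12*(-7 - 9 + 273) - 40 = 12*257 - 40 = 3084 - 40 = 3044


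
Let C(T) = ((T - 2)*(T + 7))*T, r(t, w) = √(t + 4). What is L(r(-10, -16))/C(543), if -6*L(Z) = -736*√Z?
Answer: 184*(-6)^(¼)/242354475 ≈ 8.4021e-7 + 8.4021e-7*I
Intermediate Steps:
r(t, w) = √(4 + t)
L(Z) = 368*√Z/3 (L(Z) = -(-368)*√Z/3 = 368*√Z/3)
C(T) = T*(-2 + T)*(7 + T) (C(T) = ((-2 + T)*(7 + T))*T = T*(-2 + T)*(7 + T))
L(r(-10, -16))/C(543) = (368*√(√(4 - 10))/3)/((543*(-14 + 543² + 5*543))) = (368*√(√(-6))/3)/((543*(-14 + 294849 + 2715))) = (368*√(I*√6)/3)/((543*297550)) = (368*(6^(¼)*√I)/3)/161569650 = (368*6^(¼)*√I/3)*(1/161569650) = 184*6^(¼)*√I/242354475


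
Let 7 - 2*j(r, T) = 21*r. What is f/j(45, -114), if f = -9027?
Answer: 9027/469 ≈ 19.247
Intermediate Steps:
j(r, T) = 7/2 - 21*r/2
f/j(45, -114) = -9027/(7/2 - 21/2*45) = -9027/(7/2 - 945/2) = -9027/(-469) = -9027*(-1/469) = 9027/469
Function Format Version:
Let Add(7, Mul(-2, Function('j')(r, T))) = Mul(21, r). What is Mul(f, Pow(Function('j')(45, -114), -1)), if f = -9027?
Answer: Rational(9027, 469) ≈ 19.247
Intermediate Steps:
Function('j')(r, T) = Add(Rational(7, 2), Mul(Rational(-21, 2), r)) (Function('j')(r, T) = Add(Rational(7, 2), Mul(Rational(-1, 2), Mul(21, r))) = Add(Rational(7, 2), Mul(Rational(-21, 2), r)))
Mul(f, Pow(Function('j')(45, -114), -1)) = Mul(-9027, Pow(Add(Rational(7, 2), Mul(Rational(-21, 2), 45)), -1)) = Mul(-9027, Pow(Add(Rational(7, 2), Rational(-945, 2)), -1)) = Mul(-9027, Pow(-469, -1)) = Mul(-9027, Rational(-1, 469)) = Rational(9027, 469)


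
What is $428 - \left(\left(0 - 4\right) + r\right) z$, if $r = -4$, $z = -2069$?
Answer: $-16124$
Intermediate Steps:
$428 - \left(\left(0 - 4\right) + r\right) z = 428 - \left(\left(0 - 4\right) - 4\right) \left(-2069\right) = 428 - \left(-4 - 4\right) \left(-2069\right) = 428 - \left(-8\right) \left(-2069\right) = 428 - 16552 = -16124$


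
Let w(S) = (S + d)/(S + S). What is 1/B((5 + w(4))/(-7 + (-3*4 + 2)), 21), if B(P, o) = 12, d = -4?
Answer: 1/12 ≈ 0.083333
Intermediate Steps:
w(S) = (-4 + S)/(2*S) (w(S) = (S - 4)/(S + S) = (-4 + S)/((2*S)) = (-4 + S)*(1/(2*S)) = (-4 + S)/(2*S))
1/B((5 + w(4))/(-7 + (-3*4 + 2)), 21) = 1/12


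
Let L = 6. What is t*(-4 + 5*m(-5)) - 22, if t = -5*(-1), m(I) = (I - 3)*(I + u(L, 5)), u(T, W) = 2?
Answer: 558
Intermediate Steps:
m(I) = (-3 + I)*(2 + I) (m(I) = (I - 3)*(I + 2) = (-3 + I)*(2 + I))
t = 5
t*(-4 + 5*m(-5)) - 22 = 5*(-4 + 5*(-6 + (-5)² - 1*(-5))) - 22 = 5*(-4 + 5*(-6 + 25 + 5)) - 22 = 5*(-4 + 5*24) - 22 = 5*(-4 + 120) - 22 = 5*116 - 22 = 580 - 22 = 558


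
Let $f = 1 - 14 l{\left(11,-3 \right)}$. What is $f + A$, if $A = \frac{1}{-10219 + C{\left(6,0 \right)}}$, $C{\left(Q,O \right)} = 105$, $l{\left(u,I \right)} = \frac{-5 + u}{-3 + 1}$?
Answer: $\frac{434901}{10114} \approx 43.0$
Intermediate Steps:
$l{\left(u,I \right)} = \frac{5}{2} - \frac{u}{2}$ ($l{\left(u,I \right)} = \frac{-5 + u}{-2} = \left(-5 + u\right) \left(- \frac{1}{2}\right) = \frac{5}{2} - \frac{u}{2}$)
$f = 43$ ($f = 1 - 14 \left(\frac{5}{2} - \frac{11}{2}\right) = 1 - -42 = 1 + 42 = 43$)
$A = - \frac{1}{10114}$ ($A = \frac{1}{-10219 + 105} = \frac{1}{-10114} = - \frac{1}{10114} \approx -9.8873 \cdot 10^{-5}$)
$f + A = 43 - \frac{1}{10114} = \frac{434901}{10114}$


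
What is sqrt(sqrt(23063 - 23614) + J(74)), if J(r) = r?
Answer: sqrt(74 + I*sqrt(551)) ≈ 8.7073 + 1.3479*I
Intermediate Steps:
sqrt(sqrt(23063 - 23614) + J(74)) = sqrt(sqrt(23063 - 23614) + 74) = sqrt(sqrt(-551) + 74) = sqrt(I*sqrt(551) + 74) = sqrt(74 + I*sqrt(551))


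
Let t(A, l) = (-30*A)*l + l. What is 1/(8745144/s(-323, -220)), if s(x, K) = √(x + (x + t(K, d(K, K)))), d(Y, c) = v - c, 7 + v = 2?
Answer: √1418569/8745144 ≈ 0.00013619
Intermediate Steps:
v = -5 (v = -7 + 2 = -5)
d(Y, c) = -5 - c
t(A, l) = l - 30*A*l (t(A, l) = -30*A*l + l = l - 30*A*l)
s(x, K) = √(2*x + (1 - 30*K)*(-5 - K)) (s(x, K) = √(x + (x + (-5 - K)*(1 - 30*K))) = √(x + (x + (1 - 30*K)*(-5 - K))) = √(2*x + (1 - 30*K)*(-5 - K)))
1/(8745144/s(-323, -220)) = 1/(8745144/(√(2*(-323) + (-1 + 30*(-220))*(5 - 220)))) = 1/(8745144/(√(-646 + (-1 - 6600)*(-215)))) = 1/(8745144/(√(-646 - 6601*(-215)))) = 1/(8745144/(√(-646 + 1419215))) = 1/(8745144/(√1418569)) = 1/(8745144*(√1418569/1418569)) = 1/(8745144*√1418569/1418569) = √1418569/8745144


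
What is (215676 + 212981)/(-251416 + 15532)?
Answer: -428657/235884 ≈ -1.8172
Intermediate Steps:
(215676 + 212981)/(-251416 + 15532) = 428657/(-235884) = 428657*(-1/235884) = -428657/235884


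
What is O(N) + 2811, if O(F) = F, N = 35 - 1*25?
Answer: 2821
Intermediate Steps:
N = 10 (N = 35 - 25 = 10)
O(N) + 2811 = 10 + 2811 = 2821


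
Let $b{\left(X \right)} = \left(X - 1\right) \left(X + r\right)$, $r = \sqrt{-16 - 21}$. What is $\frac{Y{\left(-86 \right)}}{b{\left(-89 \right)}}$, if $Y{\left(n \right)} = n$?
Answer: $- \frac{3827}{358110} - \frac{43 i \sqrt{37}}{358110} \approx -0.010687 - 0.00073039 i$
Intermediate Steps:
$r = i \sqrt{37}$ ($r = \sqrt{-37} = i \sqrt{37} \approx 6.0828 i$)
$b{\left(X \right)} = \left(-1 + X\right) \left(X + i \sqrt{37}\right)$ ($b{\left(X \right)} = \left(X - 1\right) \left(X + i \sqrt{37}\right) = \left(-1 + X\right) \left(X + i \sqrt{37}\right)$)
$\frac{Y{\left(-86 \right)}}{b{\left(-89 \right)}} = - \frac{86}{\left(-89\right)^{2} - -89 - i \sqrt{37} + i \left(-89\right) \sqrt{37}} = - \frac{86}{7921 + 89 - i \sqrt{37} - 89 i \sqrt{37}} = - \frac{86}{8010 - 90 i \sqrt{37}}$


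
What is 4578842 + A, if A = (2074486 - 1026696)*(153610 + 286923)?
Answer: 461590650912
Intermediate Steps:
A = 461586072070 (A = 1047790*440533 = 461586072070)
4578842 + A = 4578842 + 461586072070 = 461590650912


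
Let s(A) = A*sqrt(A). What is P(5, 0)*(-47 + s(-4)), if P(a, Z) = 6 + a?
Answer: -517 - 88*I ≈ -517.0 - 88.0*I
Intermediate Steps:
s(A) = A**(3/2)
P(5, 0)*(-47 + s(-4)) = (6 + 5)*(-47 + (-4)**(3/2)) = 11*(-47 - 8*I) = -517 - 88*I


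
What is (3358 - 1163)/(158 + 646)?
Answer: 2195/804 ≈ 2.7301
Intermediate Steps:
(3358 - 1163)/(158 + 646) = 2195/804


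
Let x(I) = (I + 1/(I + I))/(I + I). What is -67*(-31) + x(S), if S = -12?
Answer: 1196641/576 ≈ 2077.5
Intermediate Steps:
x(I) = (I + 1/(2*I))/(2*I) (x(I) = (I + 1/(2*I))/((2*I)) = (I + 1/(2*I))*(1/(2*I)) = (I + 1/(2*I))/(2*I))
-67*(-31) + x(S) = -67*(-31) + (1/2 + (1/4)/(-12)**2) = 2077 + (1/2 + (1/4)*(1/144)) = 2077 + (1/2 + 1/576) = 2077 + 289/576 = 1196641/576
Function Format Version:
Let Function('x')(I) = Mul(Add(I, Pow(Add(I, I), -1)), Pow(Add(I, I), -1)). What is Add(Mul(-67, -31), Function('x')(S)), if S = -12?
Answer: Rational(1196641, 576) ≈ 2077.5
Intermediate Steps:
Function('x')(I) = Mul(Rational(1, 2), Pow(I, -1), Add(I, Mul(Rational(1, 2), Pow(I, -1)))) (Function('x')(I) = Mul(Add(I, Pow(Mul(2, I), -1)), Pow(Mul(2, I), -1)) = Mul(Add(I, Mul(Rational(1, 2), Pow(I, -1))), Mul(Rational(1, 2), Pow(I, -1))) = Mul(Rational(1, 2), Pow(I, -1), Add(I, Mul(Rational(1, 2), Pow(I, -1)))))
Add(Mul(-67, -31), Function('x')(S)) = Add(Mul(-67, -31), Add(Rational(1, 2), Mul(Rational(1, 4), Pow(-12, -2)))) = Add(2077, Add(Rational(1, 2), Mul(Rational(1, 4), Rational(1, 144)))) = Add(2077, Add(Rational(1, 2), Rational(1, 576))) = Add(2077, Rational(289, 576)) = Rational(1196641, 576)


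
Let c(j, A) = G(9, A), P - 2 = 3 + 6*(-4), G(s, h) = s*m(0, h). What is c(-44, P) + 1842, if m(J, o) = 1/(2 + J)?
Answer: 3693/2 ≈ 1846.5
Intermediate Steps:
G(s, h) = s/2 (G(s, h) = s/(2 + 0) = s/2)
P = -19 (P = 2 + (3 + 6*(-4)) = 2 + (3 - 24) = 2 - 21 = -19)
c(j, A) = 9/2 (c(j, A) = (½)*9 = 9/2)
c(-44, P) + 1842 = 9/2 + 1842 = 3693/2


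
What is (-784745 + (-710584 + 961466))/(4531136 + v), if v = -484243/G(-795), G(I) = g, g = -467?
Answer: -249314021/2116524755 ≈ -0.11779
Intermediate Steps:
G(I) = -467
v = 484243/467 (v = -484243/(-467) = -484243*(-1/467) = 484243/467 ≈ 1036.9)
(-784745 + (-710584 + 961466))/(4531136 + v) = (-784745 + (-710584 + 961466))/(4531136 + 484243/467) = (-784745 + 250882)/(2116524755/467) = -533863*467/2116524755 = -249314021/2116524755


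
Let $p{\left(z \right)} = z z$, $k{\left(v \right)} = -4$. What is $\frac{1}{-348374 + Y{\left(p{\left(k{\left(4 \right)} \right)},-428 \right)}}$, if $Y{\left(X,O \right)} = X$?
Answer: $- \frac{1}{348358} \approx -2.8706 \cdot 10^{-6}$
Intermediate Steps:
$p{\left(z \right)} = z^{2}$
$\frac{1}{-348374 + Y{\left(p{\left(k{\left(4 \right)} \right)},-428 \right)}} = \frac{1}{-348374 + \left(-4\right)^{2}} = \frac{1}{-348374 + 16} = \frac{1}{-348358} = - \frac{1}{348358}$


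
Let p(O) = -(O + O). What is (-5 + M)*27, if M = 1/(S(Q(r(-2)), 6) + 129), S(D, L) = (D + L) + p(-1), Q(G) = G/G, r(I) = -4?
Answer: -6201/46 ≈ -134.80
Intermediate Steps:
p(O) = -2*O
Q(G) = 1
S(D, L) = 2 + D + L (S(D, L) = (D + L) - 2*(-1) = (D + L) + 2 = 2 + D + L)
M = 1/138 (M = 1/((2 + 1 + 6) + 129) = 1/(9 + 129) = 1/138 ≈ 0.0072464)
(-5 + M)*27 = (-5 + 1/138)*27 = -689/138*27 = -6201/46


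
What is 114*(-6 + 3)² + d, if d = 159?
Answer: 1185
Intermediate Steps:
114*(-6 + 3)² + d = 114*(-6 + 3)² + 159 = 114*(-3)² + 159 = 114*9 + 159 = 1026 + 159 = 1185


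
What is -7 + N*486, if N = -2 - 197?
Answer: -96721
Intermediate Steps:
N = -199
-7 + N*486 = -7 - 199*486 = -7 - 96714 = -96721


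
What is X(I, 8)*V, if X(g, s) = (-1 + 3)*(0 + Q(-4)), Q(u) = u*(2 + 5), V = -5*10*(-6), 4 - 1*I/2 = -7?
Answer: -16800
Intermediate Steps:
I = 22 (I = 8 - 2*(-7) = 8 + 14 = 22)
V = 300 (V = -50*(-6) = 300)
Q(u) = 7*u (Q(u) = u*7 = 7*u)
X(g, s) = -56 (X(g, s) = (-1 + 3)*(0 + 7*(-4)) = 2*(0 - 28) = 2*(-28) = -56)
X(I, 8)*V = -56*300 = -16800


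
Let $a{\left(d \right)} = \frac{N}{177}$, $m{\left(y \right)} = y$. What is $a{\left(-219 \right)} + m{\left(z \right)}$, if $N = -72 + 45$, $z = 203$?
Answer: $\frac{11968}{59} \approx 202.85$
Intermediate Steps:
$N = -27$
$a{\left(d \right)} = - \frac{9}{59}$ ($a{\left(d \right)} = - \frac{27}{177} = \left(-27\right) \frac{1}{177} = - \frac{9}{59}$)
$a{\left(-219 \right)} + m{\left(z \right)} = - \frac{9}{59} + 203 = \frac{11968}{59}$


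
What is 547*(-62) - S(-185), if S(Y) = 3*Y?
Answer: -33359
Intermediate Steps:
547*(-62) - S(-185) = 547*(-62) - 3*(-185) = -33914 - 1*(-555) = -33914 + 555 = -33359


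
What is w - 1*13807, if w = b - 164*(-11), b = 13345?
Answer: 1342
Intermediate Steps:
w = 15149 (w = 13345 - 164*(-11) = 13345 + 1804 = 15149)
w - 1*13807 = 15149 - 1*13807 = 15149 - 13807 = 1342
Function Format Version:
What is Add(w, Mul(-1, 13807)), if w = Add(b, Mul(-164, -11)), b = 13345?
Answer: 1342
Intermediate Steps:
w = 15149 (w = Add(13345, Mul(-164, -11)) = Add(13345, 1804) = 15149)
Add(w, Mul(-1, 13807)) = Add(15149, Mul(-1, 13807)) = Add(15149, -13807) = 1342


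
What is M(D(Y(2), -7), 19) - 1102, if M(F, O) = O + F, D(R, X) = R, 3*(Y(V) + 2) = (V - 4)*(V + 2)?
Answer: -3263/3 ≈ -1087.7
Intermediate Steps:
Y(V) = -2 + (-4 + V)*(2 + V)/3 (Y(V) = -2 + ((V - 4)*(V + 2))/3 = -2 + ((-4 + V)*(2 + V))/3 = -2 + (-4 + V)*(2 + V)/3)
M(F, O) = F + O
M(D(Y(2), -7), 19) - 1102 = ((-14/3 - ⅔*2 + (⅓)*2²) + 19) - 1102 = ((-14/3 - 4/3 + (⅓)*4) + 19) - 1102 = ((-14/3 - 4/3 + 4/3) + 19) - 1102 = (-14/3 + 19) - 1102 = 43/3 - 1102 = -3263/3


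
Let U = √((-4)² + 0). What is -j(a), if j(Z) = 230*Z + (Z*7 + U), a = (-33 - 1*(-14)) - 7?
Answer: 6158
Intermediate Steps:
U = 4 (U = √(16 + 0) = √16 = 4)
a = -26 (a = (-33 + 14) - 7 = -19 - 7 = -26)
j(Z) = 4 + 237*Z (j(Z) = 230*Z + (Z*7 + 4) = 230*Z + (7*Z + 4) = 230*Z + (4 + 7*Z) = 4 + 237*Z)
-j(a) = -(4 + 237*(-26)) = -(4 - 6162) = -1*(-6158) = 6158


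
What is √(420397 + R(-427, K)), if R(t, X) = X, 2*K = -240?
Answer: √420277 ≈ 648.29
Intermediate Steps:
K = -120 (K = (½)*(-240) = -120)
√(420397 + R(-427, K)) = √(420397 - 120) = √420277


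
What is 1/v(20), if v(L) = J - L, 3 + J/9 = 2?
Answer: -1/29 ≈ -0.034483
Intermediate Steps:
J = -9 (J = -27 + 9*2 = -27 + 18 = -9)
v(L) = -9 - L
1/v(20) = 1/(-9 - 1*20) = 1/(-9 - 20) = 1/(-29) = -1/29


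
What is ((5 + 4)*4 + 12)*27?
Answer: 1296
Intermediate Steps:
((5 + 4)*4 + 12)*27 = (9*4 + 12)*27 = (36 + 12)*27 = 48*27 = 1296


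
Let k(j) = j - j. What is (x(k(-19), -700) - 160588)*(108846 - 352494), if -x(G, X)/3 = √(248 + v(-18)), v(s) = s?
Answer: 39126945024 + 730944*√230 ≈ 3.9138e+10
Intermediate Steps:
k(j) = 0
x(G, X) = -3*√230 (x(G, X) = -3*√(248 - 18) = -3*√230)
(x(k(-19), -700) - 160588)*(108846 - 352494) = (-3*√230 - 160588)*(108846 - 352494) = (-160588 - 3*√230)*(-243648) = 39126945024 + 730944*√230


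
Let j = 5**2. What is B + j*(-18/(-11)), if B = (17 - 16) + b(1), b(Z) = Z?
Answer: 472/11 ≈ 42.909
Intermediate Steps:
j = 25
B = 2 (B = (17 - 16) + 1 = 1 + 1 = 2)
B + j*(-18/(-11)) = 2 + 25*(-18/(-11)) = 2 + 25*(-18*(-1/11)) = 2 + 25*(18/11) = 2 + 450/11 = 472/11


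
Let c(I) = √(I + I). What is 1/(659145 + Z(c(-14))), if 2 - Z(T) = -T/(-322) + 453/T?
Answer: 9763285364/6435440366338397 - 479182*I*√7/6435440366338397 ≈ 1.5171e-6 - 1.97e-10*I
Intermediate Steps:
c(I) = √2*√I (c(I) = √(2*I) = √2*√I)
Z(T) = 2 - 453/T - T/322 (Z(T) = 2 - (-T/(-322) + 453/T) = 2 - (-T*(-1/322) + 453/T) = 2 - (T/322 + 453/T) = 2 - (453/T + T/322) = 2 + (-453/T - T/322) = 2 - 453/T - T/322)
1/(659145 + Z(c(-14))) = 1/(659145 + (2 - 453*(-I*√7/14) - √2*√(-14)/322)) = 1/(659145 + (2 - 453*(-I*√7/14) - √2*I*√14/322)) = 1/(659145 + (2 - 453*(-I*√7/14) - I*√7/161)) = 1/(659145 + (2 - (-453)*I*√7/14 - I*√7/161)) = 1/(659145 + (2 + 453*I*√7/14 - I*√7/161)) = 1/(659145 + (2 + 10417*I*√7/322)) = 1/(659147 + 10417*I*√7/322)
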